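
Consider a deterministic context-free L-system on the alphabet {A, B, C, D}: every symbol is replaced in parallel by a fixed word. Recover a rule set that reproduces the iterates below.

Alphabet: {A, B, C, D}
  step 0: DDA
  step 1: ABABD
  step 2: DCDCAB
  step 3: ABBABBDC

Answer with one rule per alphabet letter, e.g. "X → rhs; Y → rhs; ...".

A->D, B->C, C->B, D->AB

  step 2 ⇒ step 3: DCDCAB ⇒ AB·B·AB·B·D·C
    A ↦ D
    B ↦ C
    C ↦ B
    D ↦ AB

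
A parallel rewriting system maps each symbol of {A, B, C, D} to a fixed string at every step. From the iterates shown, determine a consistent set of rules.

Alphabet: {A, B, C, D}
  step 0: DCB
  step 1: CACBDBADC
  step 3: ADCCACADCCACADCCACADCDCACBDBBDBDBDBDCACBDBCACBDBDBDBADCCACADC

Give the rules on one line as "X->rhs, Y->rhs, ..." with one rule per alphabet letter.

  step 0 ⇒ step 1: DCB ⇒ CAC·BDB·ADC
    B ↦ ADC
    C ↦ BDB
    D ↦ CAC
    A ↦ D  (constrained at step 1)

A->D, B->ADC, C->BDB, D->CAC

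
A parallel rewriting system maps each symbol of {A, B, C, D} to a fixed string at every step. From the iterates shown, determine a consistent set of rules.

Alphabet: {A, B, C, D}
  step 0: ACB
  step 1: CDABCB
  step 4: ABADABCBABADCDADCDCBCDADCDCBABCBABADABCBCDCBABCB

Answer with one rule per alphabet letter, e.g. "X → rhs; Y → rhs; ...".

A->CD, B->CB, C->AB, D->AD

  step 0 ⇒ step 1: ACB ⇒ CD·AB·CB
    A ↦ CD
    B ↦ CB
    C ↦ AB
    D ↦ AD  (constrained at step 1)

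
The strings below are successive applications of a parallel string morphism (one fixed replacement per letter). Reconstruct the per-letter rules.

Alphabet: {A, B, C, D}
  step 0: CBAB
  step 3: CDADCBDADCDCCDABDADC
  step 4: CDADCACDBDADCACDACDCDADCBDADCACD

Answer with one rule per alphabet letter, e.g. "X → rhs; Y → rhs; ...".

A->DC, B->BD, C->CD, D->A

  step 3 ⇒ step 4: CDADCBDADCDCCDABDADC ⇒ CD·A·DC·A·CD·BD·A·DC·A·CD·A·CD·CD·A·DC·BD·A·DC·A·CD
    A ↦ DC
    B ↦ BD
    C ↦ CD
    D ↦ A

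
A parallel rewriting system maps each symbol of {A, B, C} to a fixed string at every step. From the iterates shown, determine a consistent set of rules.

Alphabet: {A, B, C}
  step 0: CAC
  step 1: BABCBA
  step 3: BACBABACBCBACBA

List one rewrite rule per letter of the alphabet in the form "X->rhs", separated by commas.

  step 0 ⇒ step 1: CAC ⇒ BA·BC·BA
    A ↦ BC
    C ↦ BA
    B ↦ C  (constrained at step 1)

A->BC, B->C, C->BA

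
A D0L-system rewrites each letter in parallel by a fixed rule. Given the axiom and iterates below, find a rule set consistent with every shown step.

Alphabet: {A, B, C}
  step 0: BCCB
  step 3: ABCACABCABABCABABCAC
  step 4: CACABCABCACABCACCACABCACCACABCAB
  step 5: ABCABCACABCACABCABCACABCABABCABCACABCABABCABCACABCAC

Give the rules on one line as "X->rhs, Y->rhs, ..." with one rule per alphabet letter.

A->C, B->AC, C->AB

  step 4 ⇒ step 5: CACABCABCACABCACCACABCACCACABCAB ⇒ AB·C·AB·C·AC·AB·C·AC·AB·C·AB·C·AC·AB·C·AB·AB·C·AB·C·AC·AB·C·AB·AB·C·AB·C·AC·AB·C·AC
    A ↦ C
    B ↦ AC
    C ↦ AB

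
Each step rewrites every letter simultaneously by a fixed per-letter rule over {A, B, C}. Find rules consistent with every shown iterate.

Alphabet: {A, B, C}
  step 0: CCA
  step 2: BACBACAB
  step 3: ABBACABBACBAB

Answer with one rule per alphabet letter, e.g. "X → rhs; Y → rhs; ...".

A->B, B->AB, C->AC

  step 2 ⇒ step 3: BACBACAB ⇒ AB·B·AC·AB·B·AC·B·AB
    A ↦ B
    B ↦ AB
    C ↦ AC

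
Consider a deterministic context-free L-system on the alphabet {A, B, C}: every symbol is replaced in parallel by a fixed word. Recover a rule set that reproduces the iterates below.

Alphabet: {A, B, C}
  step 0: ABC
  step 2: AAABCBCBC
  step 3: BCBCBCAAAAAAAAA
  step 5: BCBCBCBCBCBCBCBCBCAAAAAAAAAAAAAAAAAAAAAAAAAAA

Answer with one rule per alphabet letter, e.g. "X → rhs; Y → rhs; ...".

  step 2 ⇒ step 3: AAABCBCBC ⇒ BC·BC·BC·AA·A·AA·A·AA·A
    A ↦ BC
    B ↦ AA
    C ↦ A

A->BC, B->AA, C->A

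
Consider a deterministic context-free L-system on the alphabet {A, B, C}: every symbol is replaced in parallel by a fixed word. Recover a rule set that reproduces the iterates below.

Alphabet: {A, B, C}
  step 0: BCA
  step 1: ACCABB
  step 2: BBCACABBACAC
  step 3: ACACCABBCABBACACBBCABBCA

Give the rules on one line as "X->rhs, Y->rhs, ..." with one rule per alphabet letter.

  step 2 ⇒ step 3: BBCACABBACAC ⇒ AC·AC·CA·BB·CA·BB·AC·AC·BB·CA·BB·CA
    A ↦ BB
    B ↦ AC
    C ↦ CA

A->BB, B->AC, C->CA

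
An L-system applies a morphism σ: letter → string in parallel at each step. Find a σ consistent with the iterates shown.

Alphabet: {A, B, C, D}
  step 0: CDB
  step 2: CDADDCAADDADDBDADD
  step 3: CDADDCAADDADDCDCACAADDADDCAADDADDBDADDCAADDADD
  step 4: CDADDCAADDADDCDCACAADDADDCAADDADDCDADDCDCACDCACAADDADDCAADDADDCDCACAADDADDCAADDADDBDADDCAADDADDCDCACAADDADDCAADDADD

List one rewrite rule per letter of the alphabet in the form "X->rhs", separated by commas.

  step 3 ⇒ step 4: CDADDCAADDADDCDCACAADDADDCAADDADDBDADDCAADDADD ⇒ CD·ADD·CA·ADD·ADD·CD·CA·CA·ADD·ADD·CA·ADD·ADD·CD·ADD·CD·CA·CD·CA·CA·ADD·ADD·CA·ADD·ADD·CD·CA·CA·ADD·ADD·CA·ADD·ADD·BD·ADD·CA·ADD·ADD·CD·CA·CA·ADD·ADD·CA·ADD·ADD
    A ↦ CA
    B ↦ BD
    C ↦ CD
    D ↦ ADD

A->CA, B->BD, C->CD, D->ADD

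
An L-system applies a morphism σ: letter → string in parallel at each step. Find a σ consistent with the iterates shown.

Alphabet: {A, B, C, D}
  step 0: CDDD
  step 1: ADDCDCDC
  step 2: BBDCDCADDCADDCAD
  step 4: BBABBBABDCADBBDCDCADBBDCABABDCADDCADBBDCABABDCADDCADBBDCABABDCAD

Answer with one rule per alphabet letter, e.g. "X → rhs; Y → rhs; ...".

  step 1 ⇒ step 2: ADDCDCDC ⇒ BB·DC·DC·AD·DC·AD·DC·AD
    A ↦ BB
    C ↦ AD
    D ↦ DC
    B ↦ AB  (constrained at step 2)

A->BB, B->AB, C->AD, D->DC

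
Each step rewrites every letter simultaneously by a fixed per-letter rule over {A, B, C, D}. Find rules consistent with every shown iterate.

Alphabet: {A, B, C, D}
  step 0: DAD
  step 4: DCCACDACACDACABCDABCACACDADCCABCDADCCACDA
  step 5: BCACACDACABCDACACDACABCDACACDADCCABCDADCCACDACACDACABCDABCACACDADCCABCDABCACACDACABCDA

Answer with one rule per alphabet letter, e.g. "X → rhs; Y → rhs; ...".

A->CDA, B->DC, C->CA, D->B

  step 4 ⇒ step 5: DCCACDACACDACABCDABCACACDADCCABCDADCCACDA ⇒ B·CA·CA·CDA·CA·B·CDA·CA·CDA·CA·B·CDA·CA·CDA·DC·CA·B·CDA·DC·CA·CDA·CA·CDA·CA·B·CDA·B·CA·CA·CDA·DC·CA·B·CDA·B·CA·CA·CDA·CA·B·CDA
    A ↦ CDA
    B ↦ DC
    C ↦ CA
    D ↦ B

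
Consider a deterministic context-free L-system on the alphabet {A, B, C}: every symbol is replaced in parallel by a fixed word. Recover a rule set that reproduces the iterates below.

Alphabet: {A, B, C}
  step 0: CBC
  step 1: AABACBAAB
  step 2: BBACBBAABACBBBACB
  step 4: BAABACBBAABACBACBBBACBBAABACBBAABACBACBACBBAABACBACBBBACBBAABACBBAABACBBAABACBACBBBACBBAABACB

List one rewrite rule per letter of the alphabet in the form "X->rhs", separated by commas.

A->B, B->ACB, C->AAB

  step 1 ⇒ step 2: AABACBAAB ⇒ B·B·ACB·B·AAB·ACB·B·B·ACB
    A ↦ B
    B ↦ ACB
    C ↦ AAB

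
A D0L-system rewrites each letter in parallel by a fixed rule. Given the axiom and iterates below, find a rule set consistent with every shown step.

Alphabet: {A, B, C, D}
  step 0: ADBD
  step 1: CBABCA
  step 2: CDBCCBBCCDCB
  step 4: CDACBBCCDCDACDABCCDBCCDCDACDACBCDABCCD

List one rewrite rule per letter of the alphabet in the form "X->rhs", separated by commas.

A->CB, B->BC, C->CD, D->A

  step 1 ⇒ step 2: CBABCA ⇒ CD·BC·CB·BC·CD·CB
    A ↦ CB
    B ↦ BC
    C ↦ CD
  step 0 ⇒ step 1: ADBD ⇒ CB·A·BC·A
    D ↦ A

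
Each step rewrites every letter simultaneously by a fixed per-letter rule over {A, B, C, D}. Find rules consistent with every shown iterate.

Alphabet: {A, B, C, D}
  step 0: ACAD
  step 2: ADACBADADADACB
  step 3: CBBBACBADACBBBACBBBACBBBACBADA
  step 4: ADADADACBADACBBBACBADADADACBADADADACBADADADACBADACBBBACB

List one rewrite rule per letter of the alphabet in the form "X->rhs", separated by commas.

  step 3 ⇒ step 4: CBBBACBADACBBBACBBBACBBBACBADA ⇒ A·DA·DA·DA·CB·A·DA·CB·BBA·CB·A·DA·DA·DA·CB·A·DA·DA·DA·CB·A·DA·DA·DA·CB·A·DA·CB·BBA·CB
    A ↦ CB
    B ↦ DA
    C ↦ A
    D ↦ BBA

A->CB, B->DA, C->A, D->BBA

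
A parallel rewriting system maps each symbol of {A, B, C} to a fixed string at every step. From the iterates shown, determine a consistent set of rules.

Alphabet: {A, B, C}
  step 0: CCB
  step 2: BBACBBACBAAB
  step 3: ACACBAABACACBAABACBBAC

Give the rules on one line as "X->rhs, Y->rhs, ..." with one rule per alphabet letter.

  step 2 ⇒ step 3: BBACBBACBAAB ⇒ AC·AC·B·AAB·AC·AC·B·AAB·AC·B·B·AC
    A ↦ B
    B ↦ AC
    C ↦ AAB

A->B, B->AC, C->AAB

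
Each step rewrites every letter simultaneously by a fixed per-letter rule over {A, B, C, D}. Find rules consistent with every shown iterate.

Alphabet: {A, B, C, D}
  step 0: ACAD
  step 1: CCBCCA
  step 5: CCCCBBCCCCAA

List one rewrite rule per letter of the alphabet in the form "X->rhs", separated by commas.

  step 0 ⇒ step 1: ACAD ⇒ CC·B·CC·A
    A ↦ CC
    C ↦ B
    D ↦ A
    B ↦ D  (constrained at step 1)

A->CC, B->D, C->B, D->A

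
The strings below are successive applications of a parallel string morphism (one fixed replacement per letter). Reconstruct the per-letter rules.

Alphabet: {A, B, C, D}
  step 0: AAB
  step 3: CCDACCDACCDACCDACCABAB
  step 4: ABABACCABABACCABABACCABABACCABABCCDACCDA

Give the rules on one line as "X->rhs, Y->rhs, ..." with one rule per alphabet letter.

A->CC, B->DA, C->AB, D->A

  step 3 ⇒ step 4: CCDACCDACCDACCDACCABAB ⇒ AB·AB·A·CC·AB·AB·A·CC·AB·AB·A·CC·AB·AB·A·CC·AB·AB·CC·DA·CC·DA
    A ↦ CC
    B ↦ DA
    C ↦ AB
    D ↦ A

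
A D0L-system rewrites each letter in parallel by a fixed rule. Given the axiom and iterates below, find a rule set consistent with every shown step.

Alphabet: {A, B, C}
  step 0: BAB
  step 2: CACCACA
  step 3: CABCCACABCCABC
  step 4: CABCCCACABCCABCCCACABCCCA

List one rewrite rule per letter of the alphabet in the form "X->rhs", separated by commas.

A->BC, B->C, C->CA

  step 3 ⇒ step 4: CABCCACABCCABC ⇒ CA·BC·C·CA·CA·BC·CA·BC·C·CA·CA·BC·C·CA
    A ↦ BC
    B ↦ C
    C ↦ CA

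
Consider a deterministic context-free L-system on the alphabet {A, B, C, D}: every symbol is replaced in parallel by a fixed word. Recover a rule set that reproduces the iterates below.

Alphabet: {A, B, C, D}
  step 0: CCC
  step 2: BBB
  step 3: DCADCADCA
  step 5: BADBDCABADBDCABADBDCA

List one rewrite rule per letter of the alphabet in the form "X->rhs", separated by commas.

A->B, B->DCA, C->A, D->AD

  step 2 ⇒ step 3: BBB ⇒ DCA·DCA·DCA
    B ↦ DCA
    A ↦ B  (constrained at step 3)
    C ↦ A  (constrained at step 0)
    D ↦ AD  (constrained at step 3)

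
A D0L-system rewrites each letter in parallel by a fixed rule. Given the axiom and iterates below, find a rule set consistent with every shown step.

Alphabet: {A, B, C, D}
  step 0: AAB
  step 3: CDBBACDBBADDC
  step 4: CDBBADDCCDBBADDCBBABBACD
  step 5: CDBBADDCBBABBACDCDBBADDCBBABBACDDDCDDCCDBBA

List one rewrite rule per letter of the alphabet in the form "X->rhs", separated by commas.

A->C, B->D, C->CD, D->BBA

  step 4 ⇒ step 5: CDBBADDCCDBBADDCBBABBACD ⇒ CD·BBA·D·D·C·BBA·BBA·CD·CD·BBA·D·D·C·BBA·BBA·CD·D·D·C·D·D·C·CD·BBA
    A ↦ C
    B ↦ D
    C ↦ CD
    D ↦ BBA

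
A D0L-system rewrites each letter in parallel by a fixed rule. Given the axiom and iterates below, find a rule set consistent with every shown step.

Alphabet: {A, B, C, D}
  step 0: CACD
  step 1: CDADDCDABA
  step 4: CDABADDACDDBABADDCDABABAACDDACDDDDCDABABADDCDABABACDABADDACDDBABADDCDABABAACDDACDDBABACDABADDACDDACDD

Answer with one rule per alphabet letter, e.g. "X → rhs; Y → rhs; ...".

  step 0 ⇒ step 1: CACD ⇒ CDA·DD·CDA·BA
    A ↦ DD
    C ↦ CDA
    D ↦ BA
    B ↦ AC  (constrained at step 1)

A->DD, B->AC, C->CDA, D->BA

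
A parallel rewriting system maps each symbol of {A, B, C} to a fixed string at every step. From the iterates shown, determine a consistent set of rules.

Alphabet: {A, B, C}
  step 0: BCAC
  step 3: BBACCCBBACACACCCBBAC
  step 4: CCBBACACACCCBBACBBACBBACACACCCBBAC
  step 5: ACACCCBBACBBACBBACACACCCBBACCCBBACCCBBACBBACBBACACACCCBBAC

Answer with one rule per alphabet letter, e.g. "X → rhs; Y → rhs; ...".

  step 4 ⇒ step 5: CCBBACACACCCBBACBBACBBACACACCCBBAC ⇒ AC·AC·C·C·BB·AC·BB·AC·BB·AC·AC·AC·C·C·BB·AC·C·C·BB·AC·C·C·BB·AC·BB·AC·BB·AC·AC·AC·C·C·BB·AC
    A ↦ BB
    B ↦ C
    C ↦ AC

A->BB, B->C, C->AC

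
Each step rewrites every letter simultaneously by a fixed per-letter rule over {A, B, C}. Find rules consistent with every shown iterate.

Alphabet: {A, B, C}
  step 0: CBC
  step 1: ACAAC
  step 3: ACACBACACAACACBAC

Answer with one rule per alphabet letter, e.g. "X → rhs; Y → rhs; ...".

  step 0 ⇒ step 1: CBC ⇒ AC·A·AC
    B ↦ A
    C ↦ AC
    A ↦ CB  (constrained at step 1)

A->CB, B->A, C->AC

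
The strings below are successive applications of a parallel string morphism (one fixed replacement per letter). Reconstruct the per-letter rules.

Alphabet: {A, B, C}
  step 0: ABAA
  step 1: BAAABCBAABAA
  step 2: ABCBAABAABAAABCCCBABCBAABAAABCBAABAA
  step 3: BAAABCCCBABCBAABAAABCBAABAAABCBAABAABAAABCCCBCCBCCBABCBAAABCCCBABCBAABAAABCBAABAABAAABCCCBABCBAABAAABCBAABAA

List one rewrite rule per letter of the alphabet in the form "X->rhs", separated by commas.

  step 2 ⇒ step 3: ABCBAABAABAAABCCCBABCBAABAAABCBAABAA ⇒ BAA·ABC·CCB·ABC·BAA·BAA·ABC·BAA·BAA·ABC·BAA·BAA·BAA·ABC·CCB·CCB·CCB·ABC·BAA·ABC·CCB·ABC·BAA·BAA·ABC·BAA·BAA·BAA·ABC·CCB·ABC·BAA·BAA·ABC·BAA·BAA
    A ↦ BAA
    B ↦ ABC
    C ↦ CCB

A->BAA, B->ABC, C->CCB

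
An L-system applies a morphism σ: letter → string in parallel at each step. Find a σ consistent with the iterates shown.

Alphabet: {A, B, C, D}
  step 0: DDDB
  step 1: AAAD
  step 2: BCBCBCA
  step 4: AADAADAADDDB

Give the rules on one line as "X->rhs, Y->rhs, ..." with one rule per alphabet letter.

A->BC, B->D, C->DB, D->A

  step 1 ⇒ step 2: AAAD ⇒ BC·BC·BC·A
    A ↦ BC
    D ↦ A
  step 0 ⇒ step 1: DDDB ⇒ A·A·A·D
    B ↦ D
    C ↦ DB  (constrained at step 2)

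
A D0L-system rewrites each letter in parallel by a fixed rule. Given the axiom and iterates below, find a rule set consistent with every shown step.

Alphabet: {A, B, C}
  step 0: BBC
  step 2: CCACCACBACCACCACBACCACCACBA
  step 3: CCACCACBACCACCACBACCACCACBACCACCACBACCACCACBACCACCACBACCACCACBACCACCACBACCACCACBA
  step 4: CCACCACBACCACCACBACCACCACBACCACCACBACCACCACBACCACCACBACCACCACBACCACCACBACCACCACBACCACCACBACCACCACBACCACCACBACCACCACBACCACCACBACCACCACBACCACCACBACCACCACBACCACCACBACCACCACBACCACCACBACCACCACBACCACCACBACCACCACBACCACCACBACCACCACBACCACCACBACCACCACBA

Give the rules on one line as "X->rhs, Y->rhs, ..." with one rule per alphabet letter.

  step 3 ⇒ step 4: CCACCACBACCACCACBACCACCACBACCACCACBACCACCACBACCACCACBACCACCACBACCACCACBACCACCACBA ⇒ CCA·CCA·CBA·CCA·CCA·CBA·CCA·CCA·CBA·CCA·CCA·CBA·CCA·CCA·CBA·CCA·CCA·CBA·CCA·CCA·CBA·CCA·CCA·CBA·CCA·CCA·CBA·CCA·CCA·CBA·CCA·CCA·CBA·CCA·CCA·CBA·CCA·CCA·CBA·CCA·CCA·CBA·CCA·CCA·CBA·CCA·CCA·CBA·CCA·CCA·CBA·CCA·CCA·CBA·CCA·CCA·CBA·CCA·CCA·CBA·CCA·CCA·CBA·CCA·CCA·CBA·CCA·CCA·CBA·CCA·CCA·CBA·CCA·CCA·CBA·CCA·CCA·CBA·CCA·CCA·CBA
    A ↦ CBA
    B ↦ CCA
    C ↦ CCA

A->CBA, B->CCA, C->CCA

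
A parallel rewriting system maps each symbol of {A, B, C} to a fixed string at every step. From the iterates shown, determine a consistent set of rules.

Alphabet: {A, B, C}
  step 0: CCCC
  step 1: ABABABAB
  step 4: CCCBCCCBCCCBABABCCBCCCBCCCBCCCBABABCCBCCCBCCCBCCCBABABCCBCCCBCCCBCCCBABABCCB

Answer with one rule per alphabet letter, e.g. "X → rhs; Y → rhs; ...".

  step 0 ⇒ step 1: CCCC ⇒ AB·AB·AB·AB
    C ↦ AB
    A ↦ C  (constrained at step 1)
    B ↦ CCB  (constrained at step 1)

A->C, B->CCB, C->AB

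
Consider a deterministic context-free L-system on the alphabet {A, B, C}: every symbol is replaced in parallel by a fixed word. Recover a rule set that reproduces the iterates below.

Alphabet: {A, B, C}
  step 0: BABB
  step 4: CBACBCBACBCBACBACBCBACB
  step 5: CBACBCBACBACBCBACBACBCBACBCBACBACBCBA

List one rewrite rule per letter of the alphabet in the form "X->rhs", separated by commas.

  step 4 ⇒ step 5: CBACBCBACBCBACBACBCBACB ⇒ CB·A·CB·CB·A·CB·A·CB·CB·A·CB·A·CB·CB·A·CB·CB·A·CB·A·CB·CB·A
    A ↦ CB
    B ↦ A
    C ↦ CB

A->CB, B->A, C->CB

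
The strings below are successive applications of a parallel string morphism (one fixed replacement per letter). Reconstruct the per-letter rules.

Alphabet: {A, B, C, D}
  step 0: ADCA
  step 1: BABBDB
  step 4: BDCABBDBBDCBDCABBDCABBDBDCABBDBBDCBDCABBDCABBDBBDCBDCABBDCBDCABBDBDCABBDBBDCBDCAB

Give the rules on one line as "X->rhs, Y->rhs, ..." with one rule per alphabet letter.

A->B, B->BDC, C->BD, D->AB

  step 0 ⇒ step 1: ADCA ⇒ B·AB·BD·B
    A ↦ B
    C ↦ BD
    D ↦ AB
    B ↦ BDC  (constrained at step 1)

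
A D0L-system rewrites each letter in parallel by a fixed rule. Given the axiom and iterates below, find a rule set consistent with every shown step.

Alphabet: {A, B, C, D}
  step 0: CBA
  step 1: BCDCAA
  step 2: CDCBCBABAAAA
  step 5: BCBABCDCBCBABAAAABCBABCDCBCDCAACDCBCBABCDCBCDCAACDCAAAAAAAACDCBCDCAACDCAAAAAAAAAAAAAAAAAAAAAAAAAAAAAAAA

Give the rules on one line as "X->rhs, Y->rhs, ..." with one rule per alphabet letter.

A->AA, B->CDC, C->B, D->CBA

  step 1 ⇒ step 2: BCDCAA ⇒ CDC·B·CBA·B·AA·AA
    A ↦ AA
    B ↦ CDC
    C ↦ B
    D ↦ CBA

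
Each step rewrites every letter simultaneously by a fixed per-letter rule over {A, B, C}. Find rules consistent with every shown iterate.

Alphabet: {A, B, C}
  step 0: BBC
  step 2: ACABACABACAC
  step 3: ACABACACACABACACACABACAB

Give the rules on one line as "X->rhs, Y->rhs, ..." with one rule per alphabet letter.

A->AC, B->AC, C->AB

  step 2 ⇒ step 3: ACABACABACAC ⇒ AC·AB·AC·AC·AC·AB·AC·AC·AC·AB·AC·AB
    A ↦ AC
    B ↦ AC
    C ↦ AB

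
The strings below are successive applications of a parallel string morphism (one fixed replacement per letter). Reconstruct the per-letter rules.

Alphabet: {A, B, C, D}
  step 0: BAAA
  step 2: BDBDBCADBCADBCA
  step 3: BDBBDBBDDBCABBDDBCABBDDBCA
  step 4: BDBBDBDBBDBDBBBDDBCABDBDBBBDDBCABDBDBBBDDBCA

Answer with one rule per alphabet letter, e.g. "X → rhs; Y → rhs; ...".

  step 3 ⇒ step 4: BDBBDBBDDBCABBDDBCABBDDBCA ⇒ BD·B·BD·BD·B·BD·BD·B·B·BD·DB·CA·BD·BD·B·B·BD·DB·CA·BD·BD·B·B·BD·DB·CA
    A ↦ CA
    B ↦ BD
    C ↦ DB
    D ↦ B

A->CA, B->BD, C->DB, D->B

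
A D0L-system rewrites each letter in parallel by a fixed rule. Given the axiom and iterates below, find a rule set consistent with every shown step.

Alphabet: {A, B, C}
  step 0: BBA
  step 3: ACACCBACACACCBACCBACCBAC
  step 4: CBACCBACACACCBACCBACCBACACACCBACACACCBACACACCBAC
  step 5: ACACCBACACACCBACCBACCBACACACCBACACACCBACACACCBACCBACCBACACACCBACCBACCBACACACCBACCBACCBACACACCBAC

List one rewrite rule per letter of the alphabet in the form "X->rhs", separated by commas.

A->CB, B->AC, C->AC

  step 4 ⇒ step 5: CBACCBACACACCBACCBACCBACACACCBACACACCBACACACCBAC ⇒ AC·AC·CB·AC·AC·AC·CB·AC·CB·AC·CB·AC·AC·AC·CB·AC·AC·AC·CB·AC·AC·AC·CB·AC·CB·AC·CB·AC·AC·AC·CB·AC·CB·AC·CB·AC·AC·AC·CB·AC·CB·AC·CB·AC·AC·AC·CB·AC
    A ↦ CB
    B ↦ AC
    C ↦ AC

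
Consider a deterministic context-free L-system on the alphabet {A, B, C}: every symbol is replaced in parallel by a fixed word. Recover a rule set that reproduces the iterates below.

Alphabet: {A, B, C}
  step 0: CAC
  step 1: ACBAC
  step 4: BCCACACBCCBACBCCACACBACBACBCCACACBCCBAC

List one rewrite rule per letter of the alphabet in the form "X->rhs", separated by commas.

A->B, B->BCC, C->AC

  step 0 ⇒ step 1: CAC ⇒ AC·B·AC
    A ↦ B
    C ↦ AC
    B ↦ BCC  (constrained at step 1)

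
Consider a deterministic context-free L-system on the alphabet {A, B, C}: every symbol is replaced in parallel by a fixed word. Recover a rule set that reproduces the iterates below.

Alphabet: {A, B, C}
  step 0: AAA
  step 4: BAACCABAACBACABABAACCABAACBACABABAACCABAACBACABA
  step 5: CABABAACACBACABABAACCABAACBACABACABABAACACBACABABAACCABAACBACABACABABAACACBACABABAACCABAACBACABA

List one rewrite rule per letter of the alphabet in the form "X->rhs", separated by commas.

  step 4 ⇒ step 5: BAACCABAACBACABABAACCABAACBACABABAACCABAACBACABA ⇒ CA·BA·BA·AC·AC·BA·CA·BA·BA·AC·CA·BA·AC·BA·CA·BA·CA·BA·BA·AC·AC·BA·CA·BA·BA·AC·CA·BA·AC·BA·CA·BA·CA·BA·BA·AC·AC·BA·CA·BA·BA·AC·CA·BA·AC·BA·CA·BA
    A ↦ BA
    B ↦ CA
    C ↦ AC

A->BA, B->CA, C->AC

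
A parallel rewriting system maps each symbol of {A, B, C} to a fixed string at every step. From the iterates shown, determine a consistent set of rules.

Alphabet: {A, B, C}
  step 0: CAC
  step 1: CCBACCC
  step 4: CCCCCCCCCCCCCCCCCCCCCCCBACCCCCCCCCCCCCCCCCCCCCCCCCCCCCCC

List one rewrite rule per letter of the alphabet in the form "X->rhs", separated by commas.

  step 0 ⇒ step 1: CAC ⇒ CC·BAC·CC
    A ↦ BAC
    C ↦ CC
    B ↦ C  (constrained at step 1)

A->BAC, B->C, C->CC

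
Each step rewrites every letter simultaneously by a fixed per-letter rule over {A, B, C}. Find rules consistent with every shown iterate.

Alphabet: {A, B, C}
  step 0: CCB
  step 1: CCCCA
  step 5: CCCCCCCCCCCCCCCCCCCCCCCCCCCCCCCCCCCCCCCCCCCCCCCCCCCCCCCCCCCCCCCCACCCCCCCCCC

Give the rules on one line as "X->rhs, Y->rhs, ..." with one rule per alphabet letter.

  step 0 ⇒ step 1: CCB ⇒ CC·CC·A
    B ↦ A
    C ↦ CC
    A ↦ BC  (constrained at step 1)

A->BC, B->A, C->CC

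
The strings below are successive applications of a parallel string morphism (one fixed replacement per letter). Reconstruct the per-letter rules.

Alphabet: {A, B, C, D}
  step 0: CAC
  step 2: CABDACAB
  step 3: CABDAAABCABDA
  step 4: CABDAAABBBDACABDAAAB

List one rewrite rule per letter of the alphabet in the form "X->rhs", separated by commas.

  step 3 ⇒ step 4: CABDAAABCABDA ⇒ CA·B·DA·AA·B·B·B·DA·CA·B·DA·AA·B
    A ↦ B
    B ↦ DA
    C ↦ CA
    D ↦ AA

A->B, B->DA, C->CA, D->AA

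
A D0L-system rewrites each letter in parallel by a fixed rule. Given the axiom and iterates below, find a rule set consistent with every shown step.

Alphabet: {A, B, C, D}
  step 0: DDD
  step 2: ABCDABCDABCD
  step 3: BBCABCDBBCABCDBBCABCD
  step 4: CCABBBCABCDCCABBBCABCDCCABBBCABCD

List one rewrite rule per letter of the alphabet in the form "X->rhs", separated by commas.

A->BB, B->C, C->AB, D->CD

  step 3 ⇒ step 4: BBCABCDBBCABCDBBCABCD ⇒ C·C·AB·BB·C·AB·CD·C·C·AB·BB·C·AB·CD·C·C·AB·BB·C·AB·CD
    A ↦ BB
    B ↦ C
    C ↦ AB
    D ↦ CD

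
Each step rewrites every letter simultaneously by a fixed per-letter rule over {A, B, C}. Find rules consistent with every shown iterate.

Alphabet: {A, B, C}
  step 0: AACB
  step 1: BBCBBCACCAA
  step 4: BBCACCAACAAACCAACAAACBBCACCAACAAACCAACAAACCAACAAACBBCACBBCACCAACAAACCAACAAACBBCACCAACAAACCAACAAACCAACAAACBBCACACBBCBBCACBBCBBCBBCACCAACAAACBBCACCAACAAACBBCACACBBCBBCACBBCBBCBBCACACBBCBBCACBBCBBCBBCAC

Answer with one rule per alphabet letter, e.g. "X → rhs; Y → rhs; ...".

  step 0 ⇒ step 1: AACB ⇒ BBC·BBC·AC·CAA
    A ↦ BBC
    B ↦ CAA
    C ↦ AC

A->BBC, B->CAA, C->AC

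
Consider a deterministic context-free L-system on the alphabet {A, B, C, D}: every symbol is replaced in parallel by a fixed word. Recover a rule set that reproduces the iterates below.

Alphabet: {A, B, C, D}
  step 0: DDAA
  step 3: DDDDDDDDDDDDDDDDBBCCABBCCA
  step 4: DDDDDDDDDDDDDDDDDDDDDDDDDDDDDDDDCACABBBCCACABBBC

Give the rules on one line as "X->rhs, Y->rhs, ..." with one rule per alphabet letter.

A->BC, B->CA, C->B, D->DD

  step 3 ⇒ step 4: DDDDDDDDDDDDDDDDBBCCABBCCA ⇒ DD·DD·DD·DD·DD·DD·DD·DD·DD·DD·DD·DD·DD·DD·DD·DD·CA·CA·B·B·BC·CA·CA·B·B·BC
    A ↦ BC
    B ↦ CA
    C ↦ B
    D ↦ DD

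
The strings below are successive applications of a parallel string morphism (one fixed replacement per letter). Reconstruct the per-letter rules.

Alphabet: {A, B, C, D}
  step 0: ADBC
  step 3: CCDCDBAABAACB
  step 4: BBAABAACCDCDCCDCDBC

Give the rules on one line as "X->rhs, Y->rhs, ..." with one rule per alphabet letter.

  step 3 ⇒ step 4: CCDCDBAABAACB ⇒ B·B·AA·B·AA·C·CD·CD·C·CD·CD·B·C
    A ↦ CD
    B ↦ C
    C ↦ B
    D ↦ AA

A->CD, B->C, C->B, D->AA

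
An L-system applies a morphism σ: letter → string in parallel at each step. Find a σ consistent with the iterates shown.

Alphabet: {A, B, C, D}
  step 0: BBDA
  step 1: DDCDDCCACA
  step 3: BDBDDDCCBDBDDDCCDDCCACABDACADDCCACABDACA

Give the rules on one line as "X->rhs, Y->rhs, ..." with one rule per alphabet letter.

A->ACA, B->DDC, C->BD, D->C

  step 0 ⇒ step 1: BBDA ⇒ DDC·DDC·C·ACA
    A ↦ ACA
    B ↦ DDC
    D ↦ C
    C ↦ BD  (constrained at step 1)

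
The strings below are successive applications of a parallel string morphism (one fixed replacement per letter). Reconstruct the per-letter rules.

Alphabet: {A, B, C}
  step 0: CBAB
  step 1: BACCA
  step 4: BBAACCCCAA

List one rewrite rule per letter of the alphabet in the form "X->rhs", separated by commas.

  step 0 ⇒ step 1: CBAB ⇒ B·A·CC·A
    A ↦ CC
    B ↦ A
    C ↦ B

A->CC, B->A, C->B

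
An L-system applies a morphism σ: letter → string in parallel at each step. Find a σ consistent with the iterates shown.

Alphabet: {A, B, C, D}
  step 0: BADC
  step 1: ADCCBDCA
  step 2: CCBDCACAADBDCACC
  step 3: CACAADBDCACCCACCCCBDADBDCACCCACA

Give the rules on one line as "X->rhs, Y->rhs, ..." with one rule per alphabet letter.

  step 2 ⇒ step 3: CCBDCACAADBDCACC ⇒ CA·CA·AD·BD·CA·CC·CA·CC·CC·BD·AD·BD·CA·CC·CA·CA
    A ↦ CC
    B ↦ AD
    C ↦ CA
    D ↦ BD

A->CC, B->AD, C->CA, D->BD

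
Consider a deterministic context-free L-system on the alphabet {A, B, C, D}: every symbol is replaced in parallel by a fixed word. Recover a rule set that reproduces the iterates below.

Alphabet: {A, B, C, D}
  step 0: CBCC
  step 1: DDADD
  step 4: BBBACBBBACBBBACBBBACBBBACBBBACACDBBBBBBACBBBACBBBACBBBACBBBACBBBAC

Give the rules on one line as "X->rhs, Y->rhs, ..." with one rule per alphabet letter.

  step 0 ⇒ step 1: CBCC ⇒ D·DA·D·D
    B ↦ DA
    C ↦ D
    A ↦ AC  (constrained at step 1)
    D ↦ BBB  (constrained at step 1)

A->AC, B->DA, C->D, D->BBB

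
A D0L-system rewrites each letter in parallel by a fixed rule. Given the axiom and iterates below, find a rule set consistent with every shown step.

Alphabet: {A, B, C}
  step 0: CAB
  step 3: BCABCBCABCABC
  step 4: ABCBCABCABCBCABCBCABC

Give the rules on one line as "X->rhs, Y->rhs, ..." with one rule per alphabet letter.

A->BC, B->A, C->BC

  step 3 ⇒ step 4: BCABCBCABCABC ⇒ A·BC·BC·A·BC·A·BC·BC·A·BC·BC·A·BC
    A ↦ BC
    B ↦ A
    C ↦ BC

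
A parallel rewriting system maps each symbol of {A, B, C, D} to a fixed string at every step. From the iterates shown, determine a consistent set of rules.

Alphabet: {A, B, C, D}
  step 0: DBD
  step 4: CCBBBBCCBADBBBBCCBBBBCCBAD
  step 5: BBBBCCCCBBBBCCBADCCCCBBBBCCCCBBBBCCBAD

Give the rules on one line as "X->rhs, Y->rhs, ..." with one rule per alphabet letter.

  step 4 ⇒ step 5: CCBBBBCCBADBBBBCCBBBBCCBAD ⇒ BB·BB·C·C·C·C·BB·BB·C·CB·AD·C·C·C·C·BB·BB·C·C·C·C·BB·BB·C·CB·AD
    A ↦ CB
    B ↦ C
    C ↦ BB
    D ↦ AD

A->CB, B->C, C->BB, D->AD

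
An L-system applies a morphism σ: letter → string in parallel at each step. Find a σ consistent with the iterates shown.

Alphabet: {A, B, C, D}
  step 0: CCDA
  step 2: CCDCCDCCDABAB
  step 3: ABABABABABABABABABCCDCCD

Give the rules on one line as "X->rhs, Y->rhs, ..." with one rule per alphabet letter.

A->CC, B->D, C->AB, D->AB

  step 2 ⇒ step 3: CCDCCDCCDABAB ⇒ AB·AB·AB·AB·AB·AB·AB·AB·AB·CC·D·CC·D
    A ↦ CC
    B ↦ D
    C ↦ AB
    D ↦ AB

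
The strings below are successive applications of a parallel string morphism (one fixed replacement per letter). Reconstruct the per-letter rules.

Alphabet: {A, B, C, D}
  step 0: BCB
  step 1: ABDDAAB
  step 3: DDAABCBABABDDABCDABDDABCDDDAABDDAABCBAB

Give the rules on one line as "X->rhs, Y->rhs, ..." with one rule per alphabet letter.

A->CB, B->AB, C->DDA, D->BCD

  step 0 ⇒ step 1: BCB ⇒ AB·DDA·AB
    B ↦ AB
    C ↦ DDA
    A ↦ CB  (constrained at step 1)
    D ↦ BCD  (constrained at step 1)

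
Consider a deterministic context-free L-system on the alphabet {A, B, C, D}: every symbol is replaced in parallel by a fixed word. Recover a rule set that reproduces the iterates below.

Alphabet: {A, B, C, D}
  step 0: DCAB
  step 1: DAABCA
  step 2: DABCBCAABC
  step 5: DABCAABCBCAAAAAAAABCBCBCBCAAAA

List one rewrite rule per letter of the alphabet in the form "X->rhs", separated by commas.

  step 1 ⇒ step 2: DAABCA ⇒ DA·BC·BC·A·A·BC
    A ↦ BC
    B ↦ A
    C ↦ A
    D ↦ DA

A->BC, B->A, C->A, D->DA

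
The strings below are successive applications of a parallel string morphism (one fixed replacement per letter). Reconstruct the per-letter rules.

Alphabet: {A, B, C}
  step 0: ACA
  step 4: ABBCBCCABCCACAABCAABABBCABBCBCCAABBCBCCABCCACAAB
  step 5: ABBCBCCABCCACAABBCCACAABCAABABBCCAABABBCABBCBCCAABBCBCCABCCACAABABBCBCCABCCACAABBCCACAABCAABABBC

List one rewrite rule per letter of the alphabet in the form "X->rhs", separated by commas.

A->AB, B->BC, C->CA

  step 4 ⇒ step 5: ABBCBCCABCCACAABCAABABBCABBCBCCAABBCBCCABCCACAAB ⇒ AB·BC·BC·CA·BC·CA·CA·AB·BC·CA·CA·AB·CA·AB·AB·BC·CA·AB·AB·BC·AB·BC·BC·CA·AB·BC·BC·CA·BC·CA·CA·AB·AB·BC·BC·CA·BC·CA·CA·AB·BC·CA·CA·AB·CA·AB·AB·BC
    A ↦ AB
    B ↦ BC
    C ↦ CA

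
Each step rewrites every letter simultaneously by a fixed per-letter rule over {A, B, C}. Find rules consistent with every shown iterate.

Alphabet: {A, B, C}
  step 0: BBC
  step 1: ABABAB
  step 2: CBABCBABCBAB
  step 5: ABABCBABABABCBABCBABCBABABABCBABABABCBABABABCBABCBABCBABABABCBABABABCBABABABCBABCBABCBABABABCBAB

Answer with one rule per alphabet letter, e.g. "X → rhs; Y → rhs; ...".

  step 1 ⇒ step 2: ABABAB ⇒ CB·AB·CB·AB·CB·AB
    A ↦ CB
    B ↦ AB
  step 0 ⇒ step 1: BBC ⇒ AB·AB·AB
    C ↦ AB

A->CB, B->AB, C->AB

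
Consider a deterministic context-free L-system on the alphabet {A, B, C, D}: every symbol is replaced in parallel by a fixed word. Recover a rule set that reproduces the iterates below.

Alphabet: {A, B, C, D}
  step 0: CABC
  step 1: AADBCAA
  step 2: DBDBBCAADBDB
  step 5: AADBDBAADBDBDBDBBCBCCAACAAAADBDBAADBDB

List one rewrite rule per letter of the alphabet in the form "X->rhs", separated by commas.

  step 1 ⇒ step 2: AADBCAA ⇒ DB·DB·B·C·AA·DB·DB
    A ↦ DB
    B ↦ C
    C ↦ AA
    D ↦ B

A->DB, B->C, C->AA, D->B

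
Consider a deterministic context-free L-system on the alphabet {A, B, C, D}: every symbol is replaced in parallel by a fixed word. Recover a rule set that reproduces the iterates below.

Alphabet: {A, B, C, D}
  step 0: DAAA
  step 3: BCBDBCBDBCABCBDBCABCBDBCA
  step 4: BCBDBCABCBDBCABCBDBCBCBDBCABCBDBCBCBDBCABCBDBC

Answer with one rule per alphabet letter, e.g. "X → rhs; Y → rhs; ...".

A->BC, B->BC, C->BD, D->A

  step 3 ⇒ step 4: BCBDBCBDBCABCBDBCABCBDBCA ⇒ BC·BD·BC·A·BC·BD·BC·A·BC·BD·BC·BC·BD·BC·A·BC·BD·BC·BC·BD·BC·A·BC·BD·BC
    A ↦ BC
    B ↦ BC
    C ↦ BD
    D ↦ A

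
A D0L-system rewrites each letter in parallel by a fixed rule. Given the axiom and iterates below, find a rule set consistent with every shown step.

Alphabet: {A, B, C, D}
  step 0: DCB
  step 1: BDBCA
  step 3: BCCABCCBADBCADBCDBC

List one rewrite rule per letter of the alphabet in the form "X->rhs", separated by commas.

  step 0 ⇒ step 1: DCB ⇒ B·DBC·A
    B ↦ A
    C ↦ DBC
    D ↦ B
    A ↦ BCC  (constrained at step 1)

A->BCC, B->A, C->DBC, D->B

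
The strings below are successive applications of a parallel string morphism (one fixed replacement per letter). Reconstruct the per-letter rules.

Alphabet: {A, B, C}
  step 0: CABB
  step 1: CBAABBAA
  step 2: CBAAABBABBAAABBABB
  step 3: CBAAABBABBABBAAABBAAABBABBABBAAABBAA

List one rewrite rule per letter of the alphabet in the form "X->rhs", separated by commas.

  step 2 ⇒ step 3: CBAAABBABBAAABBABB ⇒ CBA·A·ABB·ABB·ABB·A·A·ABB·A·A·ABB·ABB·ABB·A·A·ABB·A·A
    A ↦ ABB
    B ↦ A
    C ↦ CBA

A->ABB, B->A, C->CBA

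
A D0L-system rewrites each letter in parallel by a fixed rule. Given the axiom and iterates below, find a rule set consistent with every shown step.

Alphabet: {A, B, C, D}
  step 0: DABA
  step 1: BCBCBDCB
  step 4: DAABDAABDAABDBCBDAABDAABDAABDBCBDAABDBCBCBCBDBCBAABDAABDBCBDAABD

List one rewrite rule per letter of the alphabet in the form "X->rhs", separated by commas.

  step 0 ⇒ step 1: DABA ⇒ BCB·CB·D·CB
    A ↦ CB
    B ↦ D
    D ↦ BCB
    C ↦ AAB  (constrained at step 1)

A->CB, B->D, C->AAB, D->BCB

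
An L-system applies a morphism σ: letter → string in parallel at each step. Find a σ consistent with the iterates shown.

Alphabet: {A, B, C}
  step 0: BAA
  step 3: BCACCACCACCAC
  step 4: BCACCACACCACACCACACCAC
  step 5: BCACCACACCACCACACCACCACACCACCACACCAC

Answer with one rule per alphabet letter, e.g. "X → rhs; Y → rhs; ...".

A->C, B->BC, C->AC

  step 4 ⇒ step 5: BCACCACACCACACCACACCAC ⇒ BC·AC·C·AC·AC·C·AC·C·AC·AC·C·AC·C·AC·AC·C·AC·C·AC·AC·C·AC
    A ↦ C
    B ↦ BC
    C ↦ AC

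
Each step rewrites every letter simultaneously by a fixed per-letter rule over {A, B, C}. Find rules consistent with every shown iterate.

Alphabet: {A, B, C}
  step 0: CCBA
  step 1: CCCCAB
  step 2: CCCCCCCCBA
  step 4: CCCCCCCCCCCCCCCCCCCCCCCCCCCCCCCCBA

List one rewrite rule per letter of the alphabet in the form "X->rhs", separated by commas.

  step 1 ⇒ step 2: CCCCAB ⇒ CC·CC·CC·CC·B·A
    A ↦ B
    B ↦ A
    C ↦ CC

A->B, B->A, C->CC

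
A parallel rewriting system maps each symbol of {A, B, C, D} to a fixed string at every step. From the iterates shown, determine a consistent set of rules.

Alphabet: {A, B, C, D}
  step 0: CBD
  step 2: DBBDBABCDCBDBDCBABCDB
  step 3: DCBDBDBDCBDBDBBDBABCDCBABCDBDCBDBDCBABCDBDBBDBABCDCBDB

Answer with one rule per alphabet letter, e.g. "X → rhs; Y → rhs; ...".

  step 2 ⇒ step 3: DBBDBABCDCBDBDCBABCDB ⇒ DCB·DB·DB·DCB·DB·DBB·DB·ABC·DCB·ABC·DB·DCB·DB·DCB·ABC·DB·DBB·DB·ABC·DCB·DB
    A ↦ DBB
    B ↦ DB
    C ↦ ABC
    D ↦ DCB

A->DBB, B->DB, C->ABC, D->DCB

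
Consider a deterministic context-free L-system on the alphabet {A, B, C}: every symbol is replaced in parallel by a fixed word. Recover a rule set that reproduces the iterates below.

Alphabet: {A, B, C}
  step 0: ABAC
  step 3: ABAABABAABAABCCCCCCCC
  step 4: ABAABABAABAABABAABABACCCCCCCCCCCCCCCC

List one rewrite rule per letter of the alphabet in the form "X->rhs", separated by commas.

A->AB, B->A, C->CC

  step 3 ⇒ step 4: ABAABABAABAABCCCCCCCC ⇒ AB·A·AB·AB·A·AB·A·AB·AB·A·AB·AB·A·CC·CC·CC·CC·CC·CC·CC·CC
    A ↦ AB
    B ↦ A
    C ↦ CC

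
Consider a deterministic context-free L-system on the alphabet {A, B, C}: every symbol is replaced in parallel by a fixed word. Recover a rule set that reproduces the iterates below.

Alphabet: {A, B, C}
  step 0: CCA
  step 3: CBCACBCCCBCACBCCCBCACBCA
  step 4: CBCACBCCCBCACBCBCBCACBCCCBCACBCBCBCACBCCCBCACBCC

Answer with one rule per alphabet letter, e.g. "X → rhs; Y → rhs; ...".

A->CC, B->CA, C->CB

  step 3 ⇒ step 4: CBCACBCCCBCACBCCCBCACBCA ⇒ CB·CA·CB·CC·CB·CA·CB·CB·CB·CA·CB·CC·CB·CA·CB·CB·CB·CA·CB·CC·CB·CA·CB·CC
    A ↦ CC
    B ↦ CA
    C ↦ CB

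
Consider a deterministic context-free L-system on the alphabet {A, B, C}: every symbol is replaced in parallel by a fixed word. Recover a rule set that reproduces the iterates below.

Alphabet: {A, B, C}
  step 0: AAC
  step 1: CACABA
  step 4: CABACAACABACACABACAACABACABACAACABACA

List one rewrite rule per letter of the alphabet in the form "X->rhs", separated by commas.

A->CA, B->A, C->BA

  step 0 ⇒ step 1: AAC ⇒ CA·CA·BA
    A ↦ CA
    C ↦ BA
    B ↦ A  (constrained at step 1)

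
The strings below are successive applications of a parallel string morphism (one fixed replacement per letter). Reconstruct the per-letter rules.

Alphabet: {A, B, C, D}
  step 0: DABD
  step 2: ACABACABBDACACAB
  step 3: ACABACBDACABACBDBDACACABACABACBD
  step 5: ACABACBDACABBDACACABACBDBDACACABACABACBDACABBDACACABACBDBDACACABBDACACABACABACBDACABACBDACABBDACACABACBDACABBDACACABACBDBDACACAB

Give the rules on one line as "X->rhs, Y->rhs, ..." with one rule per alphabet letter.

A->AC, B->BD, C->AB, D->AC

  step 2 ⇒ step 3: ACABACABBDACACAB ⇒ AC·AB·AC·BD·AC·AB·AC·BD·BD·AC·AC·AB·AC·AB·AC·BD
    A ↦ AC
    B ↦ BD
    C ↦ AB
    D ↦ AC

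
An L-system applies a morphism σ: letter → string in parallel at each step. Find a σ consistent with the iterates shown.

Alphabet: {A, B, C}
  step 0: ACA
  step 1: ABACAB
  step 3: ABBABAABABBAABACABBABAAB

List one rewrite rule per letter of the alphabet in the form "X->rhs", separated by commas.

A->AB, B->BA, C->AC

  step 0 ⇒ step 1: ACA ⇒ AB·AC·AB
    A ↦ AB
    C ↦ AC
    B ↦ BA  (constrained at step 1)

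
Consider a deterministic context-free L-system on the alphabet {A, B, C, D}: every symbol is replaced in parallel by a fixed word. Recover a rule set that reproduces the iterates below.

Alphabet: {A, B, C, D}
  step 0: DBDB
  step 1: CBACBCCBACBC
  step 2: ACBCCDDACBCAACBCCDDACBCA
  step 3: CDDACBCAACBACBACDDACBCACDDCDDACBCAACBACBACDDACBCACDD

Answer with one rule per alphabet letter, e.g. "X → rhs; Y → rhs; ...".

A->CDD, B->CBC, C->A, D->CBA

  step 2 ⇒ step 3: ACBCCDDACBCAACBCCDDACBCA ⇒ CDD·A·CBC·A·A·CBA·CBA·CDD·A·CBC·A·CDD·CDD·A·CBC·A·A·CBA·CBA·CDD·A·CBC·A·CDD
    A ↦ CDD
    B ↦ CBC
    C ↦ A
    D ↦ CBA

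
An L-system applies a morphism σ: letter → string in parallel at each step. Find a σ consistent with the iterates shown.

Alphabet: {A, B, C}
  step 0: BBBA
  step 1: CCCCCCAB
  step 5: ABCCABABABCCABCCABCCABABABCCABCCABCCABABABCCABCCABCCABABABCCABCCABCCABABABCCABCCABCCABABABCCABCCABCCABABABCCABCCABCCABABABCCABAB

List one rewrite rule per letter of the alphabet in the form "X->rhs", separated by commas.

  step 0 ⇒ step 1: BBBA ⇒ CC·CC·CC·AB
    A ↦ AB
    B ↦ CC
    C ↦ AB  (constrained at step 1)

A->AB, B->CC, C->AB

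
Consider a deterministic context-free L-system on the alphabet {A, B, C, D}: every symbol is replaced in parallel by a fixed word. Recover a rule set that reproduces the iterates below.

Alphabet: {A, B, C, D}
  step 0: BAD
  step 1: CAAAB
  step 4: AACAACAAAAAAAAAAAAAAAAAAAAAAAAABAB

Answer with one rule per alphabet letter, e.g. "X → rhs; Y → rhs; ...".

  step 0 ⇒ step 1: BAD ⇒ C·AA·AB
    A ↦ AA
    B ↦ C
    D ↦ AB
    C ↦ DD  (constrained at step 1)

A->AA, B->C, C->DD, D->AB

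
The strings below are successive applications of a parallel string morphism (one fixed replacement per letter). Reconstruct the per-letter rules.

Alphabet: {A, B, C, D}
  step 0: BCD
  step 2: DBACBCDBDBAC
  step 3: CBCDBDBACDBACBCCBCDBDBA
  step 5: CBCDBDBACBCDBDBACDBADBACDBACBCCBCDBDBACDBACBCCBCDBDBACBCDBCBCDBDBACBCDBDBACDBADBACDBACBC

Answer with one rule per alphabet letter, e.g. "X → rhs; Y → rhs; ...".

  step 2 ⇒ step 3: DBACBCDBDBAC ⇒ CB·C·DB·DBA·C·DBA·CB·C·CB·C·DB·DBA
    A ↦ DB
    B ↦ C
    C ↦ DBA
    D ↦ CB

A->DB, B->C, C->DBA, D->CB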